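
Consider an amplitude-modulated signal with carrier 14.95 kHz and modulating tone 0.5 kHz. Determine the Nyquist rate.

30.9 kHz

AM sidebands sit at fc ± fm = 14.45 kHz and 15.45 kHz.
Highest-frequency component: 15.45 kHz.
Nyquist rate = 2 × 15.45 kHz = 30.9 kHz.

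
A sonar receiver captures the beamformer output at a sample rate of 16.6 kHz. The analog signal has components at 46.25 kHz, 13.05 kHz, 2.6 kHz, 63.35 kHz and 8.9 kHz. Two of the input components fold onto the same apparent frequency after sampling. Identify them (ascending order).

fs/2 = 8.3 kHz.
46.25 kHz mod fs = 13.05 kHz.
13.05 kHz > fs/2 = 8.3 kHz, folds to fs − 13.05 kHz = 3.55 kHz.
13.05 kHz > fs/2 = 8.3 kHz, folds to fs − 13.05 kHz = 3.55 kHz.
2.6 kHz ≤ fs/2 = 8.3 kHz, passes unchanged.
63.35 kHz mod fs = 13.55 kHz.
13.55 kHz > fs/2 = 8.3 kHz, folds to fs − 13.55 kHz = 3.05 kHz.
8.9 kHz > fs/2 = 8.3 kHz, folds to fs − 8.9 kHz = 7.7 kHz.
13.05 kHz and 46.25 kHz both map to 3.55 kHz.

13.05 kHz, 46.25 kHz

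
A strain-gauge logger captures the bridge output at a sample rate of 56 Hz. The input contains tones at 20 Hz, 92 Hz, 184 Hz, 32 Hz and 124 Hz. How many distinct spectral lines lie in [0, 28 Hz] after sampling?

4

fs/2 = 28 Hz.
20 Hz ≤ fs/2 = 28 Hz, passes unchanged.
92 Hz mod fs = 36 Hz.
36 Hz > fs/2 = 28 Hz, folds to fs − 36 Hz = 20 Hz.
184 Hz mod fs = 16 Hz.
16 Hz ≤ fs/2 = 28 Hz, appears at 16 Hz.
32 Hz > fs/2 = 28 Hz, folds to fs − 32 Hz = 24 Hz.
124 Hz mod fs = 12 Hz.
12 Hz ≤ fs/2 = 28 Hz, appears at 12 Hz.
Distinct values: {12 Hz, 16 Hz, 20 Hz, 24 Hz} → 4.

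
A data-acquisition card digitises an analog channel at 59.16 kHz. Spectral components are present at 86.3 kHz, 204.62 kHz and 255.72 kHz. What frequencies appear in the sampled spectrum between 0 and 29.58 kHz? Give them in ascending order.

fs/2 = 29.58 kHz.
86.3 kHz mod fs = 27.14 kHz.
27.14 kHz ≤ fs/2 = 29.58 kHz, appears at 27.14 kHz.
204.62 kHz mod fs = 27.14 kHz.
27.14 kHz ≤ fs/2 = 29.58 kHz, appears at 27.14 kHz.
255.72 kHz mod fs = 19.08 kHz.
19.08 kHz ≤ fs/2 = 29.58 kHz, appears at 19.08 kHz.
Distinct values: {19.08 kHz, 27.14 kHz}.

19.08 kHz, 27.14 kHz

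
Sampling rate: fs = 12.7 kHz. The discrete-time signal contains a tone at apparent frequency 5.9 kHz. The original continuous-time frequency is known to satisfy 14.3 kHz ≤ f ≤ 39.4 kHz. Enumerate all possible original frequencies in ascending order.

Frequencies that alias to 5.9 kHz are k·fs ± 5.9 kHz for integer k ≥ 0.
k=0: 5.9 kHz.
k=1: 6.8 kHz, 18.6 kHz.
k=2: 19.5 kHz, 31.3 kHz.
k=3: 32.2 kHz, 44 kHz.
k=4: 44.9 kHz, 56.7 kHz.
Within [14.3 kHz, 39.4 kHz]: 18.6 kHz, 19.5 kHz, 31.3 kHz, 32.2 kHz.

18.6 kHz, 19.5 kHz, 31.3 kHz, 32.2 kHz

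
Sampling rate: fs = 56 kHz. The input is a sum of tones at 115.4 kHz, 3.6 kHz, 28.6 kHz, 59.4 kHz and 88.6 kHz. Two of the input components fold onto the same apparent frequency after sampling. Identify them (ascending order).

59.4 kHz, 115.4 kHz

fs/2 = 28 kHz.
115.4 kHz mod fs = 3.4 kHz.
3.4 kHz ≤ fs/2 = 28 kHz, appears at 3.4 kHz.
3.6 kHz ≤ fs/2 = 28 kHz, passes unchanged.
28.6 kHz > fs/2 = 28 kHz, folds to fs − 28.6 kHz = 27.4 kHz.
59.4 kHz mod fs = 3.4 kHz.
3.4 kHz ≤ fs/2 = 28 kHz, appears at 3.4 kHz.
88.6 kHz mod fs = 32.6 kHz.
32.6 kHz > fs/2 = 28 kHz, folds to fs − 32.6 kHz = 23.4 kHz.
59.4 kHz and 115.4 kHz both map to 3.4 kHz.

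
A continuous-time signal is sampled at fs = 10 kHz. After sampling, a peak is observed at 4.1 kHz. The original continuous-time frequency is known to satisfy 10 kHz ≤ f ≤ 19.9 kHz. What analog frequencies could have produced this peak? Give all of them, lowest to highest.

Frequencies that alias to 4.1 kHz are k·fs ± 4.1 kHz for integer k ≥ 0.
k=0: 4.1 kHz.
k=1: 5.9 kHz, 14.1 kHz.
k=2: 15.9 kHz, 24.1 kHz.
k=3: 25.9 kHz, 34.1 kHz.
Within [10 kHz, 19.9 kHz]: 14.1 kHz, 15.9 kHz.

14.1 kHz, 15.9 kHz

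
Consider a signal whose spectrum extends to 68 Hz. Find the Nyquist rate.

136 Hz

Nyquist rate = 2 × 68 Hz = 136 Hz.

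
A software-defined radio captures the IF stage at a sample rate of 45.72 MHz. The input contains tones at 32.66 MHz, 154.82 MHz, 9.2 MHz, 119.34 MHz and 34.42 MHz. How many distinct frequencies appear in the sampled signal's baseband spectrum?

fs/2 = 22.86 MHz.
32.66 MHz > fs/2 = 22.86 MHz, folds to fs − 32.66 MHz = 13.06 MHz.
154.82 MHz mod fs = 17.66 MHz.
17.66 MHz ≤ fs/2 = 22.86 MHz, appears at 17.66 MHz.
9.2 MHz ≤ fs/2 = 22.86 MHz, passes unchanged.
119.34 MHz mod fs = 27.9 MHz.
27.9 MHz > fs/2 = 22.86 MHz, folds to fs − 27.9 MHz = 17.82 MHz.
34.42 MHz > fs/2 = 22.86 MHz, folds to fs − 34.42 MHz = 11.3 MHz.
Distinct values: {9.2 MHz, 11.3 MHz, 13.06 MHz, 17.66 MHz, 17.82 MHz} → 5.

5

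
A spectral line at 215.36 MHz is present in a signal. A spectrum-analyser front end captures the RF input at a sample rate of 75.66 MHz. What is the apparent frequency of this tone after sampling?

11.62 MHz

215.36 MHz mod fs = 64.04 MHz.
64.04 MHz > fs/2 = 37.83 MHz, folds to fs − 64.04 MHz = 11.62 MHz.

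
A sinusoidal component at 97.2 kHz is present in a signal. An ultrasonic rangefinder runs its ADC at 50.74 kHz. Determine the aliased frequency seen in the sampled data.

97.2 kHz mod fs = 46.46 kHz.
46.46 kHz > fs/2 = 25.37 kHz, folds to fs − 46.46 kHz = 4.28 kHz.

4.28 kHz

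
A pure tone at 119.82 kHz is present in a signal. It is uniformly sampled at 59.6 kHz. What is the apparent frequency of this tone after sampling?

119.82 kHz mod fs = 0.62 kHz.
0.62 kHz ≤ fs/2 = 29.8 kHz, appears at 0.62 kHz.

0.62 kHz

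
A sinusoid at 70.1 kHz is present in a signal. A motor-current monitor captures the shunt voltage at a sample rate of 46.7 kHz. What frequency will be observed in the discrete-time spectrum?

70.1 kHz mod fs = 23.4 kHz.
23.4 kHz > fs/2 = 23.35 kHz, folds to fs − 23.4 kHz = 23.3 kHz.

23.3 kHz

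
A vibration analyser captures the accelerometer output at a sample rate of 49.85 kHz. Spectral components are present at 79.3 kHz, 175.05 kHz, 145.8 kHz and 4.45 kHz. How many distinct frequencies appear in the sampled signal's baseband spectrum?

4

fs/2 = 24.925 kHz.
79.3 kHz mod fs = 29.45 kHz.
29.45 kHz > fs/2 = 24.925 kHz, folds to fs − 29.45 kHz = 20.4 kHz.
175.05 kHz mod fs = 25.5 kHz.
25.5 kHz > fs/2 = 24.925 kHz, folds to fs − 25.5 kHz = 24.35 kHz.
145.8 kHz mod fs = 46.1 kHz.
46.1 kHz > fs/2 = 24.925 kHz, folds to fs − 46.1 kHz = 3.75 kHz.
4.45 kHz ≤ fs/2 = 24.925 kHz, passes unchanged.
Distinct values: {3.75 kHz, 4.45 kHz, 20.4 kHz, 24.35 kHz} → 4.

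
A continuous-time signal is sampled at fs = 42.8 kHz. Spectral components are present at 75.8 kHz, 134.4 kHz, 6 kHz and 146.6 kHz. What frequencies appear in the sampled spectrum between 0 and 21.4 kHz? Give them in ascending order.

6 kHz, 9.8 kHz, 18.2 kHz

fs/2 = 21.4 kHz.
75.8 kHz mod fs = 33 kHz.
33 kHz > fs/2 = 21.4 kHz, folds to fs − 33 kHz = 9.8 kHz.
134.4 kHz mod fs = 6 kHz.
6 kHz ≤ fs/2 = 21.4 kHz, appears at 6 kHz.
6 kHz ≤ fs/2 = 21.4 kHz, passes unchanged.
146.6 kHz mod fs = 18.2 kHz.
18.2 kHz ≤ fs/2 = 21.4 kHz, appears at 18.2 kHz.
Distinct values: {6 kHz, 9.8 kHz, 18.2 kHz}.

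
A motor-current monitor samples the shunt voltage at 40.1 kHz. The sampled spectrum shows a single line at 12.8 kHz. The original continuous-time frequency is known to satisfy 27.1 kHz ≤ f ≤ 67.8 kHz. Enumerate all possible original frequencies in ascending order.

27.3 kHz, 52.9 kHz, 67.4 kHz

Frequencies that alias to 12.8 kHz are k·fs ± 12.8 kHz for integer k ≥ 0.
k=0: 12.8 kHz.
k=1: 27.3 kHz, 52.9 kHz.
k=2: 67.4 kHz, 93 kHz.
k=3: 107.5 kHz, 133.1 kHz.
Within [27.1 kHz, 67.8 kHz]: 27.3 kHz, 52.9 kHz, 67.4 kHz.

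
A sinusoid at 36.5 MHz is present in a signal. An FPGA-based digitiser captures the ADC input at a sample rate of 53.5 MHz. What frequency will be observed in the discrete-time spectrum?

36.5 MHz > fs/2 = 26.75 MHz, folds to fs − 36.5 MHz = 17 MHz.

17 MHz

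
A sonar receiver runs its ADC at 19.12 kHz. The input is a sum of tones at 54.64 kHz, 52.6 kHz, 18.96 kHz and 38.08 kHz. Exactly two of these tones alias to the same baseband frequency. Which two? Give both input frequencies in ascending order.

fs/2 = 9.56 kHz.
54.64 kHz mod fs = 16.4 kHz.
16.4 kHz > fs/2 = 9.56 kHz, folds to fs − 16.4 kHz = 2.72 kHz.
52.6 kHz mod fs = 14.36 kHz.
14.36 kHz > fs/2 = 9.56 kHz, folds to fs − 14.36 kHz = 4.76 kHz.
18.96 kHz > fs/2 = 9.56 kHz, folds to fs − 18.96 kHz = 0.16 kHz.
38.08 kHz mod fs = 18.96 kHz.
18.96 kHz > fs/2 = 9.56 kHz, folds to fs − 18.96 kHz = 0.16 kHz.
18.96 kHz and 38.08 kHz both map to 0.16 kHz.

18.96 kHz, 38.08 kHz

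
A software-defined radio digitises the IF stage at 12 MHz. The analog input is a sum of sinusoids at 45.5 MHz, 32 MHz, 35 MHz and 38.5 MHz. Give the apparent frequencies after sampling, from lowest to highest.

1 MHz, 2.5 MHz, 4 MHz

fs/2 = 6 MHz.
45.5 MHz mod fs = 9.5 MHz.
9.5 MHz > fs/2 = 6 MHz, folds to fs − 9.5 MHz = 2.5 MHz.
32 MHz mod fs = 8 MHz.
8 MHz > fs/2 = 6 MHz, folds to fs − 8 MHz = 4 MHz.
35 MHz mod fs = 11 MHz.
11 MHz > fs/2 = 6 MHz, folds to fs − 11 MHz = 1 MHz.
38.5 MHz mod fs = 2.5 MHz.
2.5 MHz ≤ fs/2 = 6 MHz, appears at 2.5 MHz.
Distinct values: {1 MHz, 2.5 MHz, 4 MHz}.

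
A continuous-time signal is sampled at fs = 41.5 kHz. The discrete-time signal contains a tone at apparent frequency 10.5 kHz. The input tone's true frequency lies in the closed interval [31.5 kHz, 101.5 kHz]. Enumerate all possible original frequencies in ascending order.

Frequencies that alias to 10.5 kHz are k·fs ± 10.5 kHz for integer k ≥ 0.
k=0: 10.5 kHz.
k=1: 31 kHz, 52 kHz.
k=2: 72.5 kHz, 93.5 kHz.
k=3: 114 kHz, 135 kHz.
Within [31.5 kHz, 101.5 kHz]: 52 kHz, 72.5 kHz, 93.5 kHz.

52 kHz, 72.5 kHz, 93.5 kHz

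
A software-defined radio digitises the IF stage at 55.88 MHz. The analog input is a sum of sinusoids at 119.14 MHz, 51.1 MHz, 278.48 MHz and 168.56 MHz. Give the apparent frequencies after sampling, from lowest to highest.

0.92 MHz, 4.78 MHz, 7.38 MHz

fs/2 = 27.94 MHz.
119.14 MHz mod fs = 7.38 MHz.
7.38 MHz ≤ fs/2 = 27.94 MHz, appears at 7.38 MHz.
51.1 MHz > fs/2 = 27.94 MHz, folds to fs − 51.1 MHz = 4.78 MHz.
278.48 MHz mod fs = 54.96 MHz.
54.96 MHz > fs/2 = 27.94 MHz, folds to fs − 54.96 MHz = 0.92 MHz.
168.56 MHz mod fs = 0.92 MHz.
0.92 MHz ≤ fs/2 = 27.94 MHz, appears at 0.92 MHz.
Distinct values: {0.92 MHz, 4.78 MHz, 7.38 MHz}.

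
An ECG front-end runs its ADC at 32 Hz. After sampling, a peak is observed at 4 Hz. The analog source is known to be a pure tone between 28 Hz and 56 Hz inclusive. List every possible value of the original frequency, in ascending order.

28 Hz, 36 Hz

Frequencies that alias to 4 Hz are k·fs ± 4 Hz for integer k ≥ 0.
k=0: 4 Hz.
k=1: 28 Hz, 36 Hz.
k=2: 60 Hz, 68 Hz.
Within [28 Hz, 56 Hz]: 28 Hz, 36 Hz.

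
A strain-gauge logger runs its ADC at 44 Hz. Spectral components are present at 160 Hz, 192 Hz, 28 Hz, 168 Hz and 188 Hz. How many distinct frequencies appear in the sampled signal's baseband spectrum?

fs/2 = 22 Hz.
160 Hz mod fs = 28 Hz.
28 Hz > fs/2 = 22 Hz, folds to fs − 28 Hz = 16 Hz.
192 Hz mod fs = 16 Hz.
16 Hz ≤ fs/2 = 22 Hz, appears at 16 Hz.
28 Hz > fs/2 = 22 Hz, folds to fs − 28 Hz = 16 Hz.
168 Hz mod fs = 36 Hz.
36 Hz > fs/2 = 22 Hz, folds to fs − 36 Hz = 8 Hz.
188 Hz mod fs = 12 Hz.
12 Hz ≤ fs/2 = 22 Hz, appears at 12 Hz.
Distinct values: {8 Hz, 12 Hz, 16 Hz} → 3.

3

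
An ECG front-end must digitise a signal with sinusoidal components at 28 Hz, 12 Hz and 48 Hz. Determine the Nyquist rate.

Highest-frequency component: 48 Hz.
Nyquist rate = 2 × 48 Hz = 96 Hz.

96 Hz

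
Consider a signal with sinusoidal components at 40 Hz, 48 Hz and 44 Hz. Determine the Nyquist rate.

Highest-frequency component: 48 Hz.
Nyquist rate = 2 × 48 Hz = 96 Hz.

96 Hz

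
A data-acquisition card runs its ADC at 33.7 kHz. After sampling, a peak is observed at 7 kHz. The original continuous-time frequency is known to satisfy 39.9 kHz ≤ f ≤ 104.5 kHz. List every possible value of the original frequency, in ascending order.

Frequencies that alias to 7 kHz are k·fs ± 7 kHz for integer k ≥ 0.
k=0: 7 kHz.
k=1: 26.7 kHz, 40.7 kHz.
k=2: 60.4 kHz, 74.4 kHz.
k=3: 94.1 kHz, 108.1 kHz.
k=4: 127.8 kHz, 141.8 kHz.
Within [39.9 kHz, 104.5 kHz]: 40.7 kHz, 60.4 kHz, 74.4 kHz, 94.1 kHz.

40.7 kHz, 60.4 kHz, 74.4 kHz, 94.1 kHz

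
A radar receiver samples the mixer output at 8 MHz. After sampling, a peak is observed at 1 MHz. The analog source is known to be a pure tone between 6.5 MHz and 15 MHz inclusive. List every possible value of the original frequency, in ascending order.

Frequencies that alias to 1 MHz are k·fs ± 1 MHz for integer k ≥ 0.
k=0: 1 MHz.
k=1: 7 MHz, 9 MHz.
k=2: 15 MHz, 17 MHz.
k=3: 23 MHz, 25 MHz.
Within [6.5 MHz, 15 MHz]: 7 MHz, 9 MHz, 15 MHz.

7 MHz, 9 MHz, 15 MHz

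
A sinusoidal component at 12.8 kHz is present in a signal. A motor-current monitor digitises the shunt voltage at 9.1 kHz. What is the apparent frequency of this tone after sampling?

3.7 kHz

12.8 kHz mod fs = 3.7 kHz.
3.7 kHz ≤ fs/2 = 4.55 kHz, appears at 3.7 kHz.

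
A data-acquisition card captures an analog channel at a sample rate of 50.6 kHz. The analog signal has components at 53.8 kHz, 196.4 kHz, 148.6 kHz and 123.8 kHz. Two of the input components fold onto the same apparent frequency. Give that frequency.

fs/2 = 25.3 kHz.
53.8 kHz mod fs = 3.2 kHz.
3.2 kHz ≤ fs/2 = 25.3 kHz, appears at 3.2 kHz.
196.4 kHz mod fs = 44.6 kHz.
44.6 kHz > fs/2 = 25.3 kHz, folds to fs − 44.6 kHz = 6 kHz.
148.6 kHz mod fs = 47.4 kHz.
47.4 kHz > fs/2 = 25.3 kHz, folds to fs − 47.4 kHz = 3.2 kHz.
123.8 kHz mod fs = 22.6 kHz.
22.6 kHz ≤ fs/2 = 25.3 kHz, appears at 22.6 kHz.
53.8 kHz and 148.6 kHz both map to 3.2 kHz.

3.2 kHz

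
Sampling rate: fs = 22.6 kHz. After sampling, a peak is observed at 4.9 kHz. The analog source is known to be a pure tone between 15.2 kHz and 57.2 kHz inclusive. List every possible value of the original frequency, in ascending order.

Frequencies that alias to 4.9 kHz are k·fs ± 4.9 kHz for integer k ≥ 0.
k=0: 4.9 kHz.
k=1: 17.7 kHz, 27.5 kHz.
k=2: 40.3 kHz, 50.1 kHz.
k=3: 62.9 kHz, 72.7 kHz.
Within [15.2 kHz, 57.2 kHz]: 17.7 kHz, 27.5 kHz, 40.3 kHz, 50.1 kHz.

17.7 kHz, 27.5 kHz, 40.3 kHz, 50.1 kHz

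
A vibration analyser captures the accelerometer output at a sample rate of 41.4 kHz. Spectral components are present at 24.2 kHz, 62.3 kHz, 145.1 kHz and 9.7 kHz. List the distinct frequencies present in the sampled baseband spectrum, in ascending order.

fs/2 = 20.7 kHz.
24.2 kHz > fs/2 = 20.7 kHz, folds to fs − 24.2 kHz = 17.2 kHz.
62.3 kHz mod fs = 20.9 kHz.
20.9 kHz > fs/2 = 20.7 kHz, folds to fs − 20.9 kHz = 20.5 kHz.
145.1 kHz mod fs = 20.9 kHz.
20.9 kHz > fs/2 = 20.7 kHz, folds to fs − 20.9 kHz = 20.5 kHz.
9.7 kHz ≤ fs/2 = 20.7 kHz, passes unchanged.
Distinct values: {9.7 kHz, 17.2 kHz, 20.5 kHz}.

9.7 kHz, 17.2 kHz, 20.5 kHz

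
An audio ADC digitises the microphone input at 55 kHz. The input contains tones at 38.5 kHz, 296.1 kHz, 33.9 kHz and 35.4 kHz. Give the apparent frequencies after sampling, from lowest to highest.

16.5 kHz, 19.6 kHz, 21.1 kHz

fs/2 = 27.5 kHz.
38.5 kHz > fs/2 = 27.5 kHz, folds to fs − 38.5 kHz = 16.5 kHz.
296.1 kHz mod fs = 21.1 kHz.
21.1 kHz ≤ fs/2 = 27.5 kHz, appears at 21.1 kHz.
33.9 kHz > fs/2 = 27.5 kHz, folds to fs − 33.9 kHz = 21.1 kHz.
35.4 kHz > fs/2 = 27.5 kHz, folds to fs − 35.4 kHz = 19.6 kHz.
Distinct values: {16.5 kHz, 19.6 kHz, 21.1 kHz}.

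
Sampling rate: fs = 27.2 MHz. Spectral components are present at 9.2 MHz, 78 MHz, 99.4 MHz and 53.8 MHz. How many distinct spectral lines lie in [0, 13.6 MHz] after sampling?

4

fs/2 = 13.6 MHz.
9.2 MHz ≤ fs/2 = 13.6 MHz, passes unchanged.
78 MHz mod fs = 23.6 MHz.
23.6 MHz > fs/2 = 13.6 MHz, folds to fs − 23.6 MHz = 3.6 MHz.
99.4 MHz mod fs = 17.8 MHz.
17.8 MHz > fs/2 = 13.6 MHz, folds to fs − 17.8 MHz = 9.4 MHz.
53.8 MHz mod fs = 26.6 MHz.
26.6 MHz > fs/2 = 13.6 MHz, folds to fs − 26.6 MHz = 0.6 MHz.
Distinct values: {0.6 MHz, 3.6 MHz, 9.2 MHz, 9.4 MHz} → 4.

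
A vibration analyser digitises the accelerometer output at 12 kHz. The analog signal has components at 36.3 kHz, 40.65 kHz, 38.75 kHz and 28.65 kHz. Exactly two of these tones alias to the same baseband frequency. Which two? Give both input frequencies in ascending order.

28.65 kHz, 40.65 kHz

fs/2 = 6 kHz.
36.3 kHz mod fs = 0.3 kHz.
0.3 kHz ≤ fs/2 = 6 kHz, appears at 0.3 kHz.
40.65 kHz mod fs = 4.65 kHz.
4.65 kHz ≤ fs/2 = 6 kHz, appears at 4.65 kHz.
38.75 kHz mod fs = 2.75 kHz.
2.75 kHz ≤ fs/2 = 6 kHz, appears at 2.75 kHz.
28.65 kHz mod fs = 4.65 kHz.
4.65 kHz ≤ fs/2 = 6 kHz, appears at 4.65 kHz.
28.65 kHz and 40.65 kHz both map to 4.65 kHz.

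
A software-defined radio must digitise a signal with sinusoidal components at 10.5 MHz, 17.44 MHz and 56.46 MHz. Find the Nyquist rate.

112.92 MHz

Highest-frequency component: 56.46 MHz.
Nyquist rate = 2 × 56.46 MHz = 112.92 MHz.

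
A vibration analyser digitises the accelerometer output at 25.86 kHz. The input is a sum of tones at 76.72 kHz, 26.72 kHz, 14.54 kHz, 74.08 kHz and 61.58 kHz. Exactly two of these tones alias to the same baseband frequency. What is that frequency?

0.86 kHz

fs/2 = 12.93 kHz.
76.72 kHz mod fs = 25 kHz.
25 kHz > fs/2 = 12.93 kHz, folds to fs − 25 kHz = 0.86 kHz.
26.72 kHz mod fs = 0.86 kHz.
0.86 kHz ≤ fs/2 = 12.93 kHz, appears at 0.86 kHz.
14.54 kHz > fs/2 = 12.93 kHz, folds to fs − 14.54 kHz = 11.32 kHz.
74.08 kHz mod fs = 22.36 kHz.
22.36 kHz > fs/2 = 12.93 kHz, folds to fs − 22.36 kHz = 3.5 kHz.
61.58 kHz mod fs = 9.86 kHz.
9.86 kHz ≤ fs/2 = 12.93 kHz, appears at 9.86 kHz.
26.72 kHz and 76.72 kHz both map to 0.86 kHz.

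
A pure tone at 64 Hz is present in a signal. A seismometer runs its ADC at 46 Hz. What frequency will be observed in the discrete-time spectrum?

64 Hz mod fs = 18 Hz.
18 Hz ≤ fs/2 = 23 Hz, appears at 18 Hz.

18 Hz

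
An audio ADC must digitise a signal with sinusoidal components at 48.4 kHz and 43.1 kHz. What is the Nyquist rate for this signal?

Highest-frequency component: 48.4 kHz.
Nyquist rate = 2 × 48.4 kHz = 96.8 kHz.

96.8 kHz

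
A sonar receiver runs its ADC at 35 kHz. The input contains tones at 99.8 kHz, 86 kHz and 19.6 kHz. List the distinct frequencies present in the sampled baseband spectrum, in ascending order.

fs/2 = 17.5 kHz.
99.8 kHz mod fs = 29.8 kHz.
29.8 kHz > fs/2 = 17.5 kHz, folds to fs − 29.8 kHz = 5.2 kHz.
86 kHz mod fs = 16 kHz.
16 kHz ≤ fs/2 = 17.5 kHz, appears at 16 kHz.
19.6 kHz > fs/2 = 17.5 kHz, folds to fs − 19.6 kHz = 15.4 kHz.
Distinct values: {5.2 kHz, 15.4 kHz, 16 kHz}.

5.2 kHz, 15.4 kHz, 16 kHz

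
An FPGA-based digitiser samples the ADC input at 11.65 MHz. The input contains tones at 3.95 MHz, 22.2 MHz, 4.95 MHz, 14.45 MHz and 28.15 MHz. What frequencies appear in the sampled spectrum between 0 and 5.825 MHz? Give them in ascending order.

fs/2 = 5.825 MHz.
3.95 MHz ≤ fs/2 = 5.825 MHz, passes unchanged.
22.2 MHz mod fs = 10.55 MHz.
10.55 MHz > fs/2 = 5.825 MHz, folds to fs − 10.55 MHz = 1.1 MHz.
4.95 MHz ≤ fs/2 = 5.825 MHz, passes unchanged.
14.45 MHz mod fs = 2.8 MHz.
2.8 MHz ≤ fs/2 = 5.825 MHz, appears at 2.8 MHz.
28.15 MHz mod fs = 4.85 MHz.
4.85 MHz ≤ fs/2 = 5.825 MHz, appears at 4.85 MHz.
Distinct values: {1.1 MHz, 2.8 MHz, 3.95 MHz, 4.85 MHz, 4.95 MHz}.

1.1 MHz, 2.8 MHz, 3.95 MHz, 4.85 MHz, 4.95 MHz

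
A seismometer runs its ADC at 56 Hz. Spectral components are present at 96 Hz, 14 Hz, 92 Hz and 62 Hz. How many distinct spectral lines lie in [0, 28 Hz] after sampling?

fs/2 = 28 Hz.
96 Hz mod fs = 40 Hz.
40 Hz > fs/2 = 28 Hz, folds to fs − 40 Hz = 16 Hz.
14 Hz ≤ fs/2 = 28 Hz, passes unchanged.
92 Hz mod fs = 36 Hz.
36 Hz > fs/2 = 28 Hz, folds to fs − 36 Hz = 20 Hz.
62 Hz mod fs = 6 Hz.
6 Hz ≤ fs/2 = 28 Hz, appears at 6 Hz.
Distinct values: {6 Hz, 14 Hz, 16 Hz, 20 Hz} → 4.

4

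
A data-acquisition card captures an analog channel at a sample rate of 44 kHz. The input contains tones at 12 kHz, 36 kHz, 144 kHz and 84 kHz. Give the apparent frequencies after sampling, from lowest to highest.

fs/2 = 22 kHz.
12 kHz ≤ fs/2 = 22 kHz, passes unchanged.
36 kHz > fs/2 = 22 kHz, folds to fs − 36 kHz = 8 kHz.
144 kHz mod fs = 12 kHz.
12 kHz ≤ fs/2 = 22 kHz, appears at 12 kHz.
84 kHz mod fs = 40 kHz.
40 kHz > fs/2 = 22 kHz, folds to fs − 40 kHz = 4 kHz.
Distinct values: {4 kHz, 8 kHz, 12 kHz}.

4 kHz, 8 kHz, 12 kHz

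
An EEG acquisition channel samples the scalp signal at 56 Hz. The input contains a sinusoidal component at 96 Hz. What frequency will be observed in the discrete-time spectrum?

16 Hz

96 Hz mod fs = 40 Hz.
40 Hz > fs/2 = 28 Hz, folds to fs − 40 Hz = 16 Hz.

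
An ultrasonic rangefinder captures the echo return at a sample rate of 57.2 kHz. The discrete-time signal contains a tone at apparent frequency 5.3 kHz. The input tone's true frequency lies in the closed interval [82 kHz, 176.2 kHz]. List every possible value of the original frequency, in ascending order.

Frequencies that alias to 5.3 kHz are k·fs ± 5.3 kHz for integer k ≥ 0.
k=0: 5.3 kHz.
k=1: 51.9 kHz, 62.5 kHz.
k=2: 109.1 kHz, 119.7 kHz.
k=3: 166.3 kHz, 176.9 kHz.
k=4: 223.5 kHz, 234.1 kHz.
Within [82 kHz, 176.2 kHz]: 109.1 kHz, 119.7 kHz, 166.3 kHz.

109.1 kHz, 119.7 kHz, 166.3 kHz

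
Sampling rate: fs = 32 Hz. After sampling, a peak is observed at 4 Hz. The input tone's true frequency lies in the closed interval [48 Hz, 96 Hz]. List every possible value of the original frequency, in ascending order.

60 Hz, 68 Hz, 92 Hz

Frequencies that alias to 4 Hz are k·fs ± 4 Hz for integer k ≥ 0.
k=0: 4 Hz.
k=1: 28 Hz, 36 Hz.
k=2: 60 Hz, 68 Hz.
k=3: 92 Hz, 100 Hz.
k=4: 124 Hz, 132 Hz.
Within [48 Hz, 96 Hz]: 60 Hz, 68 Hz, 92 Hz.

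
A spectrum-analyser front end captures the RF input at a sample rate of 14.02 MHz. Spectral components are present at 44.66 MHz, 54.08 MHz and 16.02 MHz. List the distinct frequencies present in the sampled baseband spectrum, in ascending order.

fs/2 = 7.01 MHz.
44.66 MHz mod fs = 2.6 MHz.
2.6 MHz ≤ fs/2 = 7.01 MHz, appears at 2.6 MHz.
54.08 MHz mod fs = 12.02 MHz.
12.02 MHz > fs/2 = 7.01 MHz, folds to fs − 12.02 MHz = 2 MHz.
16.02 MHz mod fs = 2 MHz.
2 MHz ≤ fs/2 = 7.01 MHz, appears at 2 MHz.
Distinct values: {2 MHz, 2.6 MHz}.

2 MHz, 2.6 MHz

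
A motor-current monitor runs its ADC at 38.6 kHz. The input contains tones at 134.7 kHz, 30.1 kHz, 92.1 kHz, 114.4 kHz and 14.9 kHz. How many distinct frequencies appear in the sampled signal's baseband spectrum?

4

fs/2 = 19.3 kHz.
134.7 kHz mod fs = 18.9 kHz.
18.9 kHz ≤ fs/2 = 19.3 kHz, appears at 18.9 kHz.
30.1 kHz > fs/2 = 19.3 kHz, folds to fs − 30.1 kHz = 8.5 kHz.
92.1 kHz mod fs = 14.9 kHz.
14.9 kHz ≤ fs/2 = 19.3 kHz, appears at 14.9 kHz.
114.4 kHz mod fs = 37.2 kHz.
37.2 kHz > fs/2 = 19.3 kHz, folds to fs − 37.2 kHz = 1.4 kHz.
14.9 kHz ≤ fs/2 = 19.3 kHz, passes unchanged.
Distinct values: {1.4 kHz, 8.5 kHz, 14.9 kHz, 18.9 kHz} → 4.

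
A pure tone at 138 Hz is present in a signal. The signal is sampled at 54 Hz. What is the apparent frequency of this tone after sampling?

24 Hz

138 Hz mod fs = 30 Hz.
30 Hz > fs/2 = 27 Hz, folds to fs − 30 Hz = 24 Hz.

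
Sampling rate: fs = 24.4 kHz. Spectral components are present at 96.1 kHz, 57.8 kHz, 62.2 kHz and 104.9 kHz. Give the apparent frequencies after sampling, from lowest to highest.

fs/2 = 12.2 kHz.
96.1 kHz mod fs = 22.9 kHz.
22.9 kHz > fs/2 = 12.2 kHz, folds to fs − 22.9 kHz = 1.5 kHz.
57.8 kHz mod fs = 9 kHz.
9 kHz ≤ fs/2 = 12.2 kHz, appears at 9 kHz.
62.2 kHz mod fs = 13.4 kHz.
13.4 kHz > fs/2 = 12.2 kHz, folds to fs − 13.4 kHz = 11 kHz.
104.9 kHz mod fs = 7.3 kHz.
7.3 kHz ≤ fs/2 = 12.2 kHz, appears at 7.3 kHz.
Distinct values: {1.5 kHz, 7.3 kHz, 9 kHz, 11 kHz}.

1.5 kHz, 7.3 kHz, 9 kHz, 11 kHz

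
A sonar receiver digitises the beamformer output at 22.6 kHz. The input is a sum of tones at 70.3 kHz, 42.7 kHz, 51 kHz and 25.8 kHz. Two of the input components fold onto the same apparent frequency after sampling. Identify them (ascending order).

fs/2 = 11.3 kHz.
70.3 kHz mod fs = 2.5 kHz.
2.5 kHz ≤ fs/2 = 11.3 kHz, appears at 2.5 kHz.
42.7 kHz mod fs = 20.1 kHz.
20.1 kHz > fs/2 = 11.3 kHz, folds to fs − 20.1 kHz = 2.5 kHz.
51 kHz mod fs = 5.8 kHz.
5.8 kHz ≤ fs/2 = 11.3 kHz, appears at 5.8 kHz.
25.8 kHz mod fs = 3.2 kHz.
3.2 kHz ≤ fs/2 = 11.3 kHz, appears at 3.2 kHz.
42.7 kHz and 70.3 kHz both map to 2.5 kHz.

42.7 kHz, 70.3 kHz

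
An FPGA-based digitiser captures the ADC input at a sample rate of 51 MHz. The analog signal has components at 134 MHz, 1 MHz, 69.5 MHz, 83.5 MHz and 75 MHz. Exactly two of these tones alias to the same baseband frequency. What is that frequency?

18.5 MHz

fs/2 = 25.5 MHz.
134 MHz mod fs = 32 MHz.
32 MHz > fs/2 = 25.5 MHz, folds to fs − 32 MHz = 19 MHz.
1 MHz ≤ fs/2 = 25.5 MHz, passes unchanged.
69.5 MHz mod fs = 18.5 MHz.
18.5 MHz ≤ fs/2 = 25.5 MHz, appears at 18.5 MHz.
83.5 MHz mod fs = 32.5 MHz.
32.5 MHz > fs/2 = 25.5 MHz, folds to fs − 32.5 MHz = 18.5 MHz.
75 MHz mod fs = 24 MHz.
24 MHz ≤ fs/2 = 25.5 MHz, appears at 24 MHz.
69.5 MHz and 83.5 MHz both map to 18.5 MHz.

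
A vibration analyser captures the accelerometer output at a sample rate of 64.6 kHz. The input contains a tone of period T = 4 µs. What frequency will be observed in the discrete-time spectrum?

T = 4 µs → f = 1/T = 250 kHz.
250 kHz mod fs = 56.2 kHz.
56.2 kHz > fs/2 = 32.3 kHz, folds to fs − 56.2 kHz = 8.4 kHz.

8.4 kHz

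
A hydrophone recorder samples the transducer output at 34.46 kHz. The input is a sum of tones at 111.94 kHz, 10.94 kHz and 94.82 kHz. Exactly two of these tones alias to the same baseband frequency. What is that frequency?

fs/2 = 17.23 kHz.
111.94 kHz mod fs = 8.56 kHz.
8.56 kHz ≤ fs/2 = 17.23 kHz, appears at 8.56 kHz.
10.94 kHz ≤ fs/2 = 17.23 kHz, passes unchanged.
94.82 kHz mod fs = 25.9 kHz.
25.9 kHz > fs/2 = 17.23 kHz, folds to fs − 25.9 kHz = 8.56 kHz.
94.82 kHz and 111.94 kHz both map to 8.56 kHz.

8.56 kHz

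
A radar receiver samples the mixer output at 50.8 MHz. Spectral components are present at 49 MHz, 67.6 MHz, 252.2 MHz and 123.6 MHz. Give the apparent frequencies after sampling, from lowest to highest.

1.8 MHz, 16.8 MHz, 22 MHz

fs/2 = 25.4 MHz.
49 MHz > fs/2 = 25.4 MHz, folds to fs − 49 MHz = 1.8 MHz.
67.6 MHz mod fs = 16.8 MHz.
16.8 MHz ≤ fs/2 = 25.4 MHz, appears at 16.8 MHz.
252.2 MHz mod fs = 49 MHz.
49 MHz > fs/2 = 25.4 MHz, folds to fs − 49 MHz = 1.8 MHz.
123.6 MHz mod fs = 22 MHz.
22 MHz ≤ fs/2 = 25.4 MHz, appears at 22 MHz.
Distinct values: {1.8 MHz, 16.8 MHz, 22 MHz}.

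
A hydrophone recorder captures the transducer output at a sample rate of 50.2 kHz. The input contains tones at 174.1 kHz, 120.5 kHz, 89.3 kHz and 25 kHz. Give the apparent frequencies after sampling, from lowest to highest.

11.1 kHz, 20.1 kHz, 23.5 kHz, 25 kHz

fs/2 = 25.1 kHz.
174.1 kHz mod fs = 23.5 kHz.
23.5 kHz ≤ fs/2 = 25.1 kHz, appears at 23.5 kHz.
120.5 kHz mod fs = 20.1 kHz.
20.1 kHz ≤ fs/2 = 25.1 kHz, appears at 20.1 kHz.
89.3 kHz mod fs = 39.1 kHz.
39.1 kHz > fs/2 = 25.1 kHz, folds to fs − 39.1 kHz = 11.1 kHz.
25 kHz ≤ fs/2 = 25.1 kHz, passes unchanged.
Distinct values: {11.1 kHz, 20.1 kHz, 23.5 kHz, 25 kHz}.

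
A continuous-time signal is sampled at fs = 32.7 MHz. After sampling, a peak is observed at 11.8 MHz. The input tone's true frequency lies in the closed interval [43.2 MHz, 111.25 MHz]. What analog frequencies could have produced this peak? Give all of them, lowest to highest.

Frequencies that alias to 11.8 MHz are k·fs ± 11.8 MHz for integer k ≥ 0.
k=0: 11.8 MHz.
k=1: 20.9 MHz, 44.5 MHz.
k=2: 53.6 MHz, 77.2 MHz.
k=3: 86.3 MHz, 109.9 MHz.
k=4: 119 MHz, 142.6 MHz.
Within [43.2 MHz, 111.25 MHz]: 44.5 MHz, 53.6 MHz, 77.2 MHz, 86.3 MHz, 109.9 MHz.

44.5 MHz, 53.6 MHz, 77.2 MHz, 86.3 MHz, 109.9 MHz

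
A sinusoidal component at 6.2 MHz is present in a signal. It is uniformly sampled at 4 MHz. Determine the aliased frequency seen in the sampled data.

6.2 MHz mod fs = 2.2 MHz.
2.2 MHz > fs/2 = 2 MHz, folds to fs − 2.2 MHz = 1.8 MHz.

1.8 MHz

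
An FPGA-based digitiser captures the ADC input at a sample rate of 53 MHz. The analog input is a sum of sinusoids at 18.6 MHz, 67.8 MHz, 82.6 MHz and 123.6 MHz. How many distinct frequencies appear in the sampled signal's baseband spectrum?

fs/2 = 26.5 MHz.
18.6 MHz ≤ fs/2 = 26.5 MHz, passes unchanged.
67.8 MHz mod fs = 14.8 MHz.
14.8 MHz ≤ fs/2 = 26.5 MHz, appears at 14.8 MHz.
82.6 MHz mod fs = 29.6 MHz.
29.6 MHz > fs/2 = 26.5 MHz, folds to fs − 29.6 MHz = 23.4 MHz.
123.6 MHz mod fs = 17.6 MHz.
17.6 MHz ≤ fs/2 = 26.5 MHz, appears at 17.6 MHz.
Distinct values: {14.8 MHz, 17.6 MHz, 18.6 MHz, 23.4 MHz} → 4.

4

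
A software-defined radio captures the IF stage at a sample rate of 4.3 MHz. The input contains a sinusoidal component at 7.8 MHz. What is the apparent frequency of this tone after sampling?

0.8 MHz

7.8 MHz mod fs = 3.5 MHz.
3.5 MHz > fs/2 = 2.15 MHz, folds to fs − 3.5 MHz = 0.8 MHz.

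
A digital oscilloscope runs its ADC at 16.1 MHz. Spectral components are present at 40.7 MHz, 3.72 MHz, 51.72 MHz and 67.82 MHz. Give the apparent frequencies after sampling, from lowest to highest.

fs/2 = 8.05 MHz.
40.7 MHz mod fs = 8.5 MHz.
8.5 MHz > fs/2 = 8.05 MHz, folds to fs − 8.5 MHz = 7.6 MHz.
3.72 MHz ≤ fs/2 = 8.05 MHz, passes unchanged.
51.72 MHz mod fs = 3.42 MHz.
3.42 MHz ≤ fs/2 = 8.05 MHz, appears at 3.42 MHz.
67.82 MHz mod fs = 3.42 MHz.
3.42 MHz ≤ fs/2 = 8.05 MHz, appears at 3.42 MHz.
Distinct values: {3.42 MHz, 3.72 MHz, 7.6 MHz}.

3.42 MHz, 3.72 MHz, 7.6 MHz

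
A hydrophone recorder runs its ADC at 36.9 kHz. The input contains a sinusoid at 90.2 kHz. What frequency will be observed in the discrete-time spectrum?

90.2 kHz mod fs = 16.4 kHz.
16.4 kHz ≤ fs/2 = 18.45 kHz, appears at 16.4 kHz.

16.4 kHz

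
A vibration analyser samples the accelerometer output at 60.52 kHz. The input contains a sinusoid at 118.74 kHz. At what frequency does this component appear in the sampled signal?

2.3 kHz

118.74 kHz mod fs = 58.22 kHz.
58.22 kHz > fs/2 = 30.26 kHz, folds to fs − 58.22 kHz = 2.3 kHz.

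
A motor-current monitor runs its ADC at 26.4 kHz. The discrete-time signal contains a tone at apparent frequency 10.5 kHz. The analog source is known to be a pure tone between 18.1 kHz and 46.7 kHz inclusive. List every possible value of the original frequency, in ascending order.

Frequencies that alias to 10.5 kHz are k·fs ± 10.5 kHz for integer k ≥ 0.
k=0: 10.5 kHz.
k=1: 15.9 kHz, 36.9 kHz.
k=2: 42.3 kHz, 63.3 kHz.
k=3: 68.7 kHz, 89.7 kHz.
Within [18.1 kHz, 46.7 kHz]: 36.9 kHz, 42.3 kHz.

36.9 kHz, 42.3 kHz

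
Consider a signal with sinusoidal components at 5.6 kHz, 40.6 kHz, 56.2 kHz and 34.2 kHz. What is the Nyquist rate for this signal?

112.4 kHz

Highest-frequency component: 56.2 kHz.
Nyquist rate = 2 × 56.2 kHz = 112.4 kHz.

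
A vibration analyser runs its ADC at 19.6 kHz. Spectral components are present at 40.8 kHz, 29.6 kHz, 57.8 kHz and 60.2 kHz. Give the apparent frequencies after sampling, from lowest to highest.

fs/2 = 9.8 kHz.
40.8 kHz mod fs = 1.6 kHz.
1.6 kHz ≤ fs/2 = 9.8 kHz, appears at 1.6 kHz.
29.6 kHz mod fs = 10 kHz.
10 kHz > fs/2 = 9.8 kHz, folds to fs − 10 kHz = 9.6 kHz.
57.8 kHz mod fs = 18.6 kHz.
18.6 kHz > fs/2 = 9.8 kHz, folds to fs − 18.6 kHz = 1 kHz.
60.2 kHz mod fs = 1.4 kHz.
1.4 kHz ≤ fs/2 = 9.8 kHz, appears at 1.4 kHz.
Distinct values: {1 kHz, 1.4 kHz, 1.6 kHz, 9.6 kHz}.

1 kHz, 1.4 kHz, 1.6 kHz, 9.6 kHz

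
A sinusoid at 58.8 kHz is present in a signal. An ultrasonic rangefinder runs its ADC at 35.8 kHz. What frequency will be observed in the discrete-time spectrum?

58.8 kHz mod fs = 23 kHz.
23 kHz > fs/2 = 17.9 kHz, folds to fs − 23 kHz = 12.8 kHz.

12.8 kHz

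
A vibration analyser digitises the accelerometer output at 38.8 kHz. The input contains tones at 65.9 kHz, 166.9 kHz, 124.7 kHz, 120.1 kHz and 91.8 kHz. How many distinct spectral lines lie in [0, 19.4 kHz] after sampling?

fs/2 = 19.4 kHz.
65.9 kHz mod fs = 27.1 kHz.
27.1 kHz > fs/2 = 19.4 kHz, folds to fs − 27.1 kHz = 11.7 kHz.
166.9 kHz mod fs = 11.7 kHz.
11.7 kHz ≤ fs/2 = 19.4 kHz, appears at 11.7 kHz.
124.7 kHz mod fs = 8.3 kHz.
8.3 kHz ≤ fs/2 = 19.4 kHz, appears at 8.3 kHz.
120.1 kHz mod fs = 3.7 kHz.
3.7 kHz ≤ fs/2 = 19.4 kHz, appears at 3.7 kHz.
91.8 kHz mod fs = 14.2 kHz.
14.2 kHz ≤ fs/2 = 19.4 kHz, appears at 14.2 kHz.
Distinct values: {3.7 kHz, 8.3 kHz, 11.7 kHz, 14.2 kHz} → 4.

4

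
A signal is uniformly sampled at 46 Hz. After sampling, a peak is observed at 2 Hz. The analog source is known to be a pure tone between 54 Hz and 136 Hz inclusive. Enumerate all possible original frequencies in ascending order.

Frequencies that alias to 2 Hz are k·fs ± 2 Hz for integer k ≥ 0.
k=0: 2 Hz.
k=1: 44 Hz, 48 Hz.
k=2: 90 Hz, 94 Hz.
k=3: 136 Hz, 140 Hz.
k=4: 182 Hz, 186 Hz.
Within [54 Hz, 136 Hz]: 90 Hz, 94 Hz, 136 Hz.

90 Hz, 94 Hz, 136 Hz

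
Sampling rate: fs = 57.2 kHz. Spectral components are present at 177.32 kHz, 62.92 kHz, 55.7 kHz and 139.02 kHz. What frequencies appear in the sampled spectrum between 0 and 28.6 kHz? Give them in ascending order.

1.5 kHz, 5.72 kHz, 24.62 kHz

fs/2 = 28.6 kHz.
177.32 kHz mod fs = 5.72 kHz.
5.72 kHz ≤ fs/2 = 28.6 kHz, appears at 5.72 kHz.
62.92 kHz mod fs = 5.72 kHz.
5.72 kHz ≤ fs/2 = 28.6 kHz, appears at 5.72 kHz.
55.7 kHz > fs/2 = 28.6 kHz, folds to fs − 55.7 kHz = 1.5 kHz.
139.02 kHz mod fs = 24.62 kHz.
24.62 kHz ≤ fs/2 = 28.6 kHz, appears at 24.62 kHz.
Distinct values: {1.5 kHz, 5.72 kHz, 24.62 kHz}.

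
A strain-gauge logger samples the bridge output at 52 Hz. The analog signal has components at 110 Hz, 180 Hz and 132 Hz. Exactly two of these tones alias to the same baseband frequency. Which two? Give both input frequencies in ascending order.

fs/2 = 26 Hz.
110 Hz mod fs = 6 Hz.
6 Hz ≤ fs/2 = 26 Hz, appears at 6 Hz.
180 Hz mod fs = 24 Hz.
24 Hz ≤ fs/2 = 26 Hz, appears at 24 Hz.
132 Hz mod fs = 28 Hz.
28 Hz > fs/2 = 26 Hz, folds to fs − 28 Hz = 24 Hz.
132 Hz and 180 Hz both map to 24 Hz.

132 Hz, 180 Hz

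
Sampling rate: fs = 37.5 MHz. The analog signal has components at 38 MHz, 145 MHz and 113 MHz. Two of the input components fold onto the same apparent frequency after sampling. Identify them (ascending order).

38 MHz, 113 MHz

fs/2 = 18.75 MHz.
38 MHz mod fs = 0.5 MHz.
0.5 MHz ≤ fs/2 = 18.75 MHz, appears at 0.5 MHz.
145 MHz mod fs = 32.5 MHz.
32.5 MHz > fs/2 = 18.75 MHz, folds to fs − 32.5 MHz = 5 MHz.
113 MHz mod fs = 0.5 MHz.
0.5 MHz ≤ fs/2 = 18.75 MHz, appears at 0.5 MHz.
38 MHz and 113 MHz both map to 0.5 MHz.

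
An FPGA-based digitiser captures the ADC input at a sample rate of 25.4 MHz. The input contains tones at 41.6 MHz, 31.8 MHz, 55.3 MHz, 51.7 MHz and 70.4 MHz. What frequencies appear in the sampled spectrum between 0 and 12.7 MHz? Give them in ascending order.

0.9 MHz, 4.5 MHz, 5.8 MHz, 6.4 MHz, 9.2 MHz

fs/2 = 12.7 MHz.
41.6 MHz mod fs = 16.2 MHz.
16.2 MHz > fs/2 = 12.7 MHz, folds to fs − 16.2 MHz = 9.2 MHz.
31.8 MHz mod fs = 6.4 MHz.
6.4 MHz ≤ fs/2 = 12.7 MHz, appears at 6.4 MHz.
55.3 MHz mod fs = 4.5 MHz.
4.5 MHz ≤ fs/2 = 12.7 MHz, appears at 4.5 MHz.
51.7 MHz mod fs = 0.9 MHz.
0.9 MHz ≤ fs/2 = 12.7 MHz, appears at 0.9 MHz.
70.4 MHz mod fs = 19.6 MHz.
19.6 MHz > fs/2 = 12.7 MHz, folds to fs − 19.6 MHz = 5.8 MHz.
Distinct values: {0.9 MHz, 4.5 MHz, 5.8 MHz, 6.4 MHz, 9.2 MHz}.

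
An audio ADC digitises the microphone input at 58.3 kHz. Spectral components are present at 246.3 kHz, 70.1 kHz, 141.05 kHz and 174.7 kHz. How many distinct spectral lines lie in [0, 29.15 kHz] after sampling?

fs/2 = 29.15 kHz.
246.3 kHz mod fs = 13.1 kHz.
13.1 kHz ≤ fs/2 = 29.15 kHz, appears at 13.1 kHz.
70.1 kHz mod fs = 11.8 kHz.
11.8 kHz ≤ fs/2 = 29.15 kHz, appears at 11.8 kHz.
141.05 kHz mod fs = 24.45 kHz.
24.45 kHz ≤ fs/2 = 29.15 kHz, appears at 24.45 kHz.
174.7 kHz mod fs = 58.1 kHz.
58.1 kHz > fs/2 = 29.15 kHz, folds to fs − 58.1 kHz = 0.2 kHz.
Distinct values: {0.2 kHz, 11.8 kHz, 13.1 kHz, 24.45 kHz} → 4.

4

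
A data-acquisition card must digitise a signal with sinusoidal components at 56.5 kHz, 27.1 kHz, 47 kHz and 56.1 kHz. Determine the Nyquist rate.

Highest-frequency component: 56.5 kHz.
Nyquist rate = 2 × 56.5 kHz = 113 kHz.

113 kHz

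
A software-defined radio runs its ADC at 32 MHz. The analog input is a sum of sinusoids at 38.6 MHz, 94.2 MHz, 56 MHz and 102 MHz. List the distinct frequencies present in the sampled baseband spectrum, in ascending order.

fs/2 = 16 MHz.
38.6 MHz mod fs = 6.6 MHz.
6.6 MHz ≤ fs/2 = 16 MHz, appears at 6.6 MHz.
94.2 MHz mod fs = 30.2 MHz.
30.2 MHz > fs/2 = 16 MHz, folds to fs − 30.2 MHz = 1.8 MHz.
56 MHz mod fs = 24 MHz.
24 MHz > fs/2 = 16 MHz, folds to fs − 24 MHz = 8 MHz.
102 MHz mod fs = 6 MHz.
6 MHz ≤ fs/2 = 16 MHz, appears at 6 MHz.
Distinct values: {1.8 MHz, 6 MHz, 6.6 MHz, 8 MHz}.

1.8 MHz, 6 MHz, 6.6 MHz, 8 MHz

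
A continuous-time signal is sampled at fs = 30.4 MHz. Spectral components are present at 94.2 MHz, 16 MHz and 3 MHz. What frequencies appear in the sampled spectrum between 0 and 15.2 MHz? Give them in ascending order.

fs/2 = 15.2 MHz.
94.2 MHz mod fs = 3 MHz.
3 MHz ≤ fs/2 = 15.2 MHz, appears at 3 MHz.
16 MHz > fs/2 = 15.2 MHz, folds to fs − 16 MHz = 14.4 MHz.
3 MHz ≤ fs/2 = 15.2 MHz, passes unchanged.
Distinct values: {3 MHz, 14.4 MHz}.

3 MHz, 14.4 MHz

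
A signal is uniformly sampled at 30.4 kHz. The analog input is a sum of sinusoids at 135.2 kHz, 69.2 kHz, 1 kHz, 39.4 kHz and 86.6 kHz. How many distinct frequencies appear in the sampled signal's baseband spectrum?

fs/2 = 15.2 kHz.
135.2 kHz mod fs = 13.6 kHz.
13.6 kHz ≤ fs/2 = 15.2 kHz, appears at 13.6 kHz.
69.2 kHz mod fs = 8.4 kHz.
8.4 kHz ≤ fs/2 = 15.2 kHz, appears at 8.4 kHz.
1 kHz ≤ fs/2 = 15.2 kHz, passes unchanged.
39.4 kHz mod fs = 9 kHz.
9 kHz ≤ fs/2 = 15.2 kHz, appears at 9 kHz.
86.6 kHz mod fs = 25.8 kHz.
25.8 kHz > fs/2 = 15.2 kHz, folds to fs − 25.8 kHz = 4.6 kHz.
Distinct values: {1 kHz, 4.6 kHz, 8.4 kHz, 9 kHz, 13.6 kHz} → 5.

5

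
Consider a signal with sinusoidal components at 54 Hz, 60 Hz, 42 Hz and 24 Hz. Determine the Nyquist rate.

120 Hz

Highest-frequency component: 60 Hz.
Nyquist rate = 2 × 60 Hz = 120 Hz.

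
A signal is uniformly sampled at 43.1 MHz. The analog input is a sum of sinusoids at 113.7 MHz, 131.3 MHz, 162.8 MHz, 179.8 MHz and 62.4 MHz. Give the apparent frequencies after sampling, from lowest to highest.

2 MHz, 7.4 MHz, 9.6 MHz, 15.6 MHz, 19.3 MHz

fs/2 = 21.55 MHz.
113.7 MHz mod fs = 27.5 MHz.
27.5 MHz > fs/2 = 21.55 MHz, folds to fs − 27.5 MHz = 15.6 MHz.
131.3 MHz mod fs = 2 MHz.
2 MHz ≤ fs/2 = 21.55 MHz, appears at 2 MHz.
162.8 MHz mod fs = 33.5 MHz.
33.5 MHz > fs/2 = 21.55 MHz, folds to fs − 33.5 MHz = 9.6 MHz.
179.8 MHz mod fs = 7.4 MHz.
7.4 MHz ≤ fs/2 = 21.55 MHz, appears at 7.4 MHz.
62.4 MHz mod fs = 19.3 MHz.
19.3 MHz ≤ fs/2 = 21.55 MHz, appears at 19.3 MHz.
Distinct values: {2 MHz, 7.4 MHz, 9.6 MHz, 15.6 MHz, 19.3 MHz}.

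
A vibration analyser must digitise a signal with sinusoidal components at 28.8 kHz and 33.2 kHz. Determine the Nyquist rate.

66.4 kHz

Highest-frequency component: 33.2 kHz.
Nyquist rate = 2 × 33.2 kHz = 66.4 kHz.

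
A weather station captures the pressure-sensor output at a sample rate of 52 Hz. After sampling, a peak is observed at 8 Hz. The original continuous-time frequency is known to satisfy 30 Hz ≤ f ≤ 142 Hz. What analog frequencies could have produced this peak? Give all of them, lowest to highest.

44 Hz, 60 Hz, 96 Hz, 112 Hz

Frequencies that alias to 8 Hz are k·fs ± 8 Hz for integer k ≥ 0.
k=0: 8 Hz.
k=1: 44 Hz, 60 Hz.
k=2: 96 Hz, 112 Hz.
k=3: 148 Hz, 164 Hz.
Within [30 Hz, 142 Hz]: 44 Hz, 60 Hz, 96 Hz, 112 Hz.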